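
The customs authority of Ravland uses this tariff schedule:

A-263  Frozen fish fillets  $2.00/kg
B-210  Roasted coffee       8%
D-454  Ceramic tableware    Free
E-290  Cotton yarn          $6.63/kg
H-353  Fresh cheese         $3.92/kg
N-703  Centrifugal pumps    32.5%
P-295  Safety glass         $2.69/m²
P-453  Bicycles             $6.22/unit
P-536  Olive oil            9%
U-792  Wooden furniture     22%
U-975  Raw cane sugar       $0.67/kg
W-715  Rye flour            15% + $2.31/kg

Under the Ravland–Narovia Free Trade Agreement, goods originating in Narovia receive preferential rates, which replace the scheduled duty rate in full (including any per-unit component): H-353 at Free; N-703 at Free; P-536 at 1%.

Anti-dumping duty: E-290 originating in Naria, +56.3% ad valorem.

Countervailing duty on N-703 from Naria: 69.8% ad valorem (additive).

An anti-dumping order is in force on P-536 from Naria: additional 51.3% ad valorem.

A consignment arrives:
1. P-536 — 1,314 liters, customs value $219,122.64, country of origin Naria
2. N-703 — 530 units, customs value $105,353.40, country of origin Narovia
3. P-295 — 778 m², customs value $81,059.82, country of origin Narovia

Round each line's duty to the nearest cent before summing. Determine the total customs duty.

$134,223.77

Line 1 (P-536, Naria, 1,314 liters, $219,122.64):
Base rate for P-536 is 9%.
P-536 has an FTA preferential rate, but origin Naria is not Narovia; base rate stands.
Additional duty on P-536 from Naria: +51.3%. Applied ad valorem rate: 9% + 51.3% = 60.3%.
Duty = $219,122.64 × 60.3% = $132,130.95.
Line 2 (N-703, Narovia, 530 units, $105,353.40):
Base rate for N-703 is 32.5%.
Origin Narovia qualifies under the Ravland–Narovia agreement and N-703 is covered: preferential rate Free applies instead.
The additional-duty order on N-703 targets Naria, not Narovia; it does not apply.
Duty = $105,353.40 × 0% = $0.00.
Line 3 (P-295, Narovia, 778 m², $81,059.82):
Base rate for P-295 is $2.69/m².
Origin Narovia is the FTA partner but P-295 is not on the preference list; base rate stands.
Duty = 778 × $2.69 = $2,092.82.
Total = $132,130.95 + $0.00 + $2,092.82 = $134,223.77.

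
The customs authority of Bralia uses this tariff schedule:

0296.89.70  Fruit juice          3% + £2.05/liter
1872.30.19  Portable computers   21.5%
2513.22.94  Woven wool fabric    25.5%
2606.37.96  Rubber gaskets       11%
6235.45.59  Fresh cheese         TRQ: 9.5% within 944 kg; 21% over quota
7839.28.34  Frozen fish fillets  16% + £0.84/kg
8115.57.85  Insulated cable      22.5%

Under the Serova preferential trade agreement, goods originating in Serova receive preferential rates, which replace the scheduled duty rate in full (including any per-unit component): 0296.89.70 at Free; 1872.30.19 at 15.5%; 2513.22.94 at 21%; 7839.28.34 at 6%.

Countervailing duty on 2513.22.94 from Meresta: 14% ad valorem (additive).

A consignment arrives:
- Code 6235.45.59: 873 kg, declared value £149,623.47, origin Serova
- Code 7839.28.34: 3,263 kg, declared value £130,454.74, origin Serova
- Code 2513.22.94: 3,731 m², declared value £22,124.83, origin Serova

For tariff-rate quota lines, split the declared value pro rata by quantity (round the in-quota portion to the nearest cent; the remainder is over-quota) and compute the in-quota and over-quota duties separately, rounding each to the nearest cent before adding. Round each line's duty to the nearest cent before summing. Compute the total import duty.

£26,687.72

Line 1 (6235.45.59, Serova, 873 kg, £149,623.47):
Code 6235.45.59 is under a tariff-rate quota (threshold 944 kg). Quantity 873 kg is within the quota, so the in-quota rate 9.5% applies to the full value.
Duty = £149,623.47 × 9.5% = £14,214.23.
Line 2 (7839.28.34, Serova, 3,263 kg, £130,454.74):
Base rate for 7839.28.34 is 16% + £0.84/kg.
Origin Serova qualifies under the Bralia–Serova agreement and 7839.28.34 is covered: preferential rate 6% applies instead.
Duty = £130,454.74 × 6% = £7,827.28.
Line 3 (2513.22.94, Serova, 3,731 m², £22,124.83):
Base rate for 2513.22.94 is 25.5%.
Origin Serova qualifies under the Bralia–Serova agreement and 2513.22.94 is covered: preferential rate 21% applies instead.
The additional-duty order on 2513.22.94 targets Meresta, not Serova; it does not apply.
Duty = £22,124.83 × 21% = £4,646.21.
Total = £14,214.23 + £7,827.28 + £4,646.21 = £26,687.72.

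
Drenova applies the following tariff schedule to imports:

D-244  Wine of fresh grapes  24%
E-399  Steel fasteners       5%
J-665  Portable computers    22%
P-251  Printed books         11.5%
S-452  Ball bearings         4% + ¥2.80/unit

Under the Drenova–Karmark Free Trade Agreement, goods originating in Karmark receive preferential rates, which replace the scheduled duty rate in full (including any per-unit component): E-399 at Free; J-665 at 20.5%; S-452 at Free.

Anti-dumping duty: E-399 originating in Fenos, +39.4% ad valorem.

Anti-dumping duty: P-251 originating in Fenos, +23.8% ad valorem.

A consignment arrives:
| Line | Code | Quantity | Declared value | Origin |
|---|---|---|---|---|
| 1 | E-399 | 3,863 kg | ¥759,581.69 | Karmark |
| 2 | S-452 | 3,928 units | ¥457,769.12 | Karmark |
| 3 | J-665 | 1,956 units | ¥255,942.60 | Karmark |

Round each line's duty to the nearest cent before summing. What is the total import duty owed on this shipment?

Line 1 (E-399, Karmark, 3,863 kg, ¥759,581.69):
Base rate for E-399 is 5%.
Origin Karmark qualifies under the Drenova–Karmark agreement and E-399 is covered: preferential rate Free applies instead.
The additional-duty order on E-399 targets Fenos, not Karmark; it does not apply.
Duty = ¥759,581.69 × 0% = ¥0.00.
Line 2 (S-452, Karmark, 3,928 units, ¥457,769.12):
Base rate for S-452 is 4% + ¥2.80/unit.
Origin Karmark qualifies under the Drenova–Karmark agreement and S-452 is covered: preferential rate Free applies instead.
Duty = ¥457,769.12 × 0% = ¥0.00.
Line 3 (J-665, Karmark, 1,956 units, ¥255,942.60):
Base rate for J-665 is 22%.
Origin Karmark qualifies under the Drenova–Karmark agreement and J-665 is covered: preferential rate 20.5% applies instead.
Duty = ¥255,942.60 × 20.5% = ¥52,468.23.
Total = ¥0.00 + ¥0.00 + ¥52,468.23 = ¥52,468.23.

¥52,468.23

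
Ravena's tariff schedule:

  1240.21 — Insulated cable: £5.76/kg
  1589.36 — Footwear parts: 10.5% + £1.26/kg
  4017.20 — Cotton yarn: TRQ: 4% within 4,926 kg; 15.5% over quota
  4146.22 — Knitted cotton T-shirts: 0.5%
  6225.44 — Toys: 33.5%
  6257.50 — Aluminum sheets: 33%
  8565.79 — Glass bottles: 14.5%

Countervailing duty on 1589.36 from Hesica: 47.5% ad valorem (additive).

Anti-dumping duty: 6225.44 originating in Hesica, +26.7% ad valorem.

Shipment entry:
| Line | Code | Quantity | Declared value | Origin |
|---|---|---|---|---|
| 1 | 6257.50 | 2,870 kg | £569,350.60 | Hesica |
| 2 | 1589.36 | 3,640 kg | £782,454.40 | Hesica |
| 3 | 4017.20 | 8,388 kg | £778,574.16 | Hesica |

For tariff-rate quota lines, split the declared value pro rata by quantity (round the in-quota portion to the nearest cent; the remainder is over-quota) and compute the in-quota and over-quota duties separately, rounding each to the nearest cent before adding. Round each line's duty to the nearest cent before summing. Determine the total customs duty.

£714,393.04

Line 1 (6257.50, Hesica, 2,870 kg, £569,350.60):
Base rate for 6257.50 is 33%.
Duty = £569,350.60 × 33% = £187,885.70.
Line 2 (1589.36, Hesica, 3,640 kg, £782,454.40):
Base rate for 1589.36 is 10.5% + £1.26/kg.
Additional duty on 1589.36 from Hesica: +47.5%. Applied ad valorem rate: 10.5% + 47.5% = 58%.
Duty = £782,454.40 × 58% + 3,640 × £1.26 = £458,409.95.
Line 3 (4017.20, Hesica, 8,388 kg, £778,574.16):
Code 4017.20 is under a tariff-rate quota (threshold 4,926 kg). In-quota: 4,926 kg at 4%; over-quota: 3,462 kg at 15.5%.
Pro-rata value split: in-quota = £778,574.16 × 4,926/8,388 = £457,231.32; over-quota = £778,574.16 − £457,231.32 = £321,342.84.
In-quota duty = £457,231.32 × 4% = £18,289.25. Over-quota duty = £321,342.84 × 15.5% = £49,808.14.
Line duty = £18,289.25 + £49,808.14 = £68,097.39.
Total = £187,885.70 + £458,409.95 + £68,097.39 = £714,393.04.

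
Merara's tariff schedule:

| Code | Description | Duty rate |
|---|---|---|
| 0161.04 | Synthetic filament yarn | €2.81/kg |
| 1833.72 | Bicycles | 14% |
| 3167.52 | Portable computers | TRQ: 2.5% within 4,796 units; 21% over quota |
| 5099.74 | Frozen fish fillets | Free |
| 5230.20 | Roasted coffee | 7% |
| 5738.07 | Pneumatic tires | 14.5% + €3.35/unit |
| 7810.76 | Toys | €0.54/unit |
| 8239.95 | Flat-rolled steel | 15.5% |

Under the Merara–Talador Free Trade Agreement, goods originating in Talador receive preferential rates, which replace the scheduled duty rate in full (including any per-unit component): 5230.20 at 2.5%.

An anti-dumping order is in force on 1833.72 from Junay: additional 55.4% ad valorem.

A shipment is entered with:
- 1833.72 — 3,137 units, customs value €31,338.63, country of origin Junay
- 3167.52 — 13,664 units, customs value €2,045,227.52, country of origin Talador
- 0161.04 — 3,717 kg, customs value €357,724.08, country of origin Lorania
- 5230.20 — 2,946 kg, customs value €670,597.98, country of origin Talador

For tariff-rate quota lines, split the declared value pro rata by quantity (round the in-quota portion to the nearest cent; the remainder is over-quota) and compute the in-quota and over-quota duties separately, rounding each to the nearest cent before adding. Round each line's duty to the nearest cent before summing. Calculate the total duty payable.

Line 1 (1833.72, Junay, 3,137 units, €31,338.63):
Base rate for 1833.72 is 14%.
Additional duty on 1833.72 from Junay: +55.4%. Applied ad valorem rate: 14% + 55.4% = 69.4%.
Duty = €31,338.63 × 69.4% = €21,749.01.
Line 2 (3167.52, Talador, 13,664 units, €2,045,227.52):
Code 3167.52 is under a tariff-rate quota (threshold 4,796 units). In-quota: 4,796 units at 2.5%; over-quota: 8,868 units at 21%.
Pro-rata value split: in-quota = €2,045,227.52 × 4,796/13,664 = €717,865.28; over-quota = €2,045,227.52 − €717,865.28 = €1,327,362.24.
In-quota duty = €717,865.28 × 2.5% = €17,946.63. Over-quota duty = €1,327,362.24 × 21% = €278,746.07.
Line duty = €17,946.63 + €278,746.07 = €296,692.70.
Line 3 (0161.04, Lorania, 3,717 kg, €357,724.08):
Base rate for 0161.04 is €2.81/kg.
Duty = 3,717 × €2.81 = €10,444.77.
Line 4 (5230.20, Talador, 2,946 kg, €670,597.98):
Base rate for 5230.20 is 7%.
Origin Talador qualifies under the Merara–Talador agreement and 5230.20 is covered: preferential rate 2.5% applies instead.
Duty = €670,597.98 × 2.5% = €16,764.95.
Total = €21,749.01 + €296,692.70 + €10,444.77 + €16,764.95 = €345,651.43.

€345,651.43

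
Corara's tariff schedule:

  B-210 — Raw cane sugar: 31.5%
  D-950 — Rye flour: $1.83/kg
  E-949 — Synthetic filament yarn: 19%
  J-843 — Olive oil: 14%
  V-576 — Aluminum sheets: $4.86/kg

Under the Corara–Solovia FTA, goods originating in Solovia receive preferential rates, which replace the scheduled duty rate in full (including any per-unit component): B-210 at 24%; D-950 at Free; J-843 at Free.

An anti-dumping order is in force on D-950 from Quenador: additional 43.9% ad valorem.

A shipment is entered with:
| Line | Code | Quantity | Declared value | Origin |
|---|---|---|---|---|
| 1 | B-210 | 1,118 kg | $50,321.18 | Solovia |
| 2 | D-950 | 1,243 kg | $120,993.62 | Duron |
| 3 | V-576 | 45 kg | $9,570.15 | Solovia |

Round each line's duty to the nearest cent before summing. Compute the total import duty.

$14,570.47

Line 1 (B-210, Solovia, 1,118 kg, $50,321.18):
Base rate for B-210 is 31.5%.
Origin Solovia qualifies under the Corara–Solovia agreement and B-210 is covered: preferential rate 24% applies instead.
Duty = $50,321.18 × 24% = $12,077.08.
Line 2 (D-950, Duron, 1,243 kg, $120,993.62):
Base rate for D-950 is $1.83/kg.
D-950 has an FTA preferential rate, but origin Duron is not Solovia; base rate stands.
The additional-duty order on D-950 targets Quenador, not Duron; it does not apply.
Duty = 1,243 × $1.83 = $2,274.69.
Line 3 (V-576, Solovia, 45 kg, $9,570.15):
Base rate for V-576 is $4.86/kg.
Origin Solovia is the FTA partner but V-576 is not on the preference list; base rate stands.
Duty = 45 × $4.86 = $218.70.
Total = $12,077.08 + $2,274.69 + $218.70 = $14,570.47.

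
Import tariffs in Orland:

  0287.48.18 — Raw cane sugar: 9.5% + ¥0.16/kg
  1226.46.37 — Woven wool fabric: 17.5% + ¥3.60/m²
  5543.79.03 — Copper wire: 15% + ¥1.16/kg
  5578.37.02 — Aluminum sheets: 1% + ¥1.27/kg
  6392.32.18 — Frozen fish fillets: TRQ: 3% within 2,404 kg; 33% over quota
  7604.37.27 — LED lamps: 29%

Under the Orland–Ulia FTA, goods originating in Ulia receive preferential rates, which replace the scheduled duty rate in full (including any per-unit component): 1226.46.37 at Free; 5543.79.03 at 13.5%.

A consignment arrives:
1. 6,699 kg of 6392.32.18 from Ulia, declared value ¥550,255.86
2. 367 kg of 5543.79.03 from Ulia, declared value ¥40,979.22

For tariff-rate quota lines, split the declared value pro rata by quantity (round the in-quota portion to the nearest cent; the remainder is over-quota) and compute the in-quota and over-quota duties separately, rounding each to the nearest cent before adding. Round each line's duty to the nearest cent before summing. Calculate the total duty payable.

Line 1 (6392.32.18, Ulia, 6,699 kg, ¥550,255.86):
Code 6392.32.18 is under a tariff-rate quota (threshold 2,404 kg). In-quota: 2,404 kg at 3%; over-quota: 4,295 kg at 33%.
Pro-rata value split: in-quota = ¥550,255.86 × 2,404/6,699 = ¥197,464.56; over-quota = ¥550,255.86 − ¥197,464.56 = ¥352,791.30.
In-quota duty = ¥197,464.56 × 3% = ¥5,923.94. Over-quota duty = ¥352,791.30 × 33% = ¥116,421.13.
Line duty = ¥5,923.94 + ¥116,421.13 = ¥122,345.07.
Line 2 (5543.79.03, Ulia, 367 kg, ¥40,979.22):
Base rate for 5543.79.03 is 15% + ¥1.16/kg.
Origin Ulia qualifies under the Orland–Ulia agreement and 5543.79.03 is covered: preferential rate 13.5% applies instead.
Duty = ¥40,979.22 × 13.5% = ¥5,532.19.
Total = ¥122,345.07 + ¥5,532.19 = ¥127,877.26.

¥127,877.26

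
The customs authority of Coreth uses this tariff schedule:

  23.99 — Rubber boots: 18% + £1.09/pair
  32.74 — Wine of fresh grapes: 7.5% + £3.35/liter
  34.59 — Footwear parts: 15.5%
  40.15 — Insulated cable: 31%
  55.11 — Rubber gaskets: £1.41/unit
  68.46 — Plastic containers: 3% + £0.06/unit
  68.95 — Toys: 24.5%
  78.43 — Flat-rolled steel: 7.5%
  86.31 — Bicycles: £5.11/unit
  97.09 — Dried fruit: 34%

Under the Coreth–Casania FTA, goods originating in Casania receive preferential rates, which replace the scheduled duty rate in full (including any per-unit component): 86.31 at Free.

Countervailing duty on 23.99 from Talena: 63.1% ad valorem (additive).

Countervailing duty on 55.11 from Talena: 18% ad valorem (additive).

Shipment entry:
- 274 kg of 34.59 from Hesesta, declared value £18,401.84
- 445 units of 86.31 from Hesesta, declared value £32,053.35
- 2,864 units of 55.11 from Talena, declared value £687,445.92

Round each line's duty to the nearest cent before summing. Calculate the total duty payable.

Line 1 (34.59, Hesesta, 274 kg, £18,401.84):
Base rate for 34.59 is 15.5%.
Duty = £18,401.84 × 15.5% = £2,852.29.
Line 2 (86.31, Hesesta, 445 units, £32,053.35):
Base rate for 86.31 is £5.11/unit.
86.31 has an FTA preferential rate, but origin Hesesta is not Casania; base rate stands.
Duty = 445 × £5.11 = £2,273.95.
Line 3 (55.11, Talena, 2,864 units, £687,445.92):
Base rate for 55.11 is £1.41/unit.
Additional duty on 55.11 from Talena: +18% ad valorem. Applied ad valorem rate = 18%.
Duty = £687,445.92 × 18% + 2,864 × £1.41 = £127,778.51.
Total = £2,852.29 + £2,273.95 + £127,778.51 = £132,904.75.

£132,904.75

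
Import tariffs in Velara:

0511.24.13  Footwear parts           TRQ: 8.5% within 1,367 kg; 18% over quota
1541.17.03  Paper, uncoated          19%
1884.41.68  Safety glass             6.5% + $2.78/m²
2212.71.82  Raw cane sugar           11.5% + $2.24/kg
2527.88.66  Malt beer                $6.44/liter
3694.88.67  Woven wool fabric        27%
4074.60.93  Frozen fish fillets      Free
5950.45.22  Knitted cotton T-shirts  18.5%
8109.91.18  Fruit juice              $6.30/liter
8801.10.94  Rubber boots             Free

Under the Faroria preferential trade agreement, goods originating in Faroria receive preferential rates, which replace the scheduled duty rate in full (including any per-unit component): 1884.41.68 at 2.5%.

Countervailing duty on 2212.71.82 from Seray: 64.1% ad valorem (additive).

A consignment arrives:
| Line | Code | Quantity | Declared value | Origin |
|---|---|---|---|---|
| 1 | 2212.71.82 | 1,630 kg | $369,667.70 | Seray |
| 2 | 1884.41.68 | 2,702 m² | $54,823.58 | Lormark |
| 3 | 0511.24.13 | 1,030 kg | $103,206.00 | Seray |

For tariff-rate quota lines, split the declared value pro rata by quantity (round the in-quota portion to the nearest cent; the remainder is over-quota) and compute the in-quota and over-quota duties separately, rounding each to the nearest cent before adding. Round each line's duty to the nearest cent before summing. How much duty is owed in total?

$302,967.58

Line 1 (2212.71.82, Seray, 1,630 kg, $369,667.70):
Base rate for 2212.71.82 is 11.5% + $2.24/kg.
Additional duty on 2212.71.82 from Seray: +64.1%. Applied ad valorem rate: 11.5% + 64.1% = 75.6%.
Duty = $369,667.70 × 75.6% + 1,630 × $2.24 = $283,119.98.
Line 2 (1884.41.68, Lormark, 2,702 m², $54,823.58):
Base rate for 1884.41.68 is 6.5% + $2.78/m².
1884.41.68 has an FTA preferential rate, but origin Lormark is not Faroria; base rate stands.
Duty = $54,823.58 × 6.5% + 2,702 × $2.78 = $11,075.09.
Line 3 (0511.24.13, Seray, 1,030 kg, $103,206.00):
Code 0511.24.13 is under a tariff-rate quota (threshold 1,367 kg). Quantity 1,030 kg is within the quota, so the in-quota rate 8.5% applies to the full value.
Duty = $103,206.00 × 8.5% = $8,772.51.
Total = $283,119.98 + $11,075.09 + $8,772.51 = $302,967.58.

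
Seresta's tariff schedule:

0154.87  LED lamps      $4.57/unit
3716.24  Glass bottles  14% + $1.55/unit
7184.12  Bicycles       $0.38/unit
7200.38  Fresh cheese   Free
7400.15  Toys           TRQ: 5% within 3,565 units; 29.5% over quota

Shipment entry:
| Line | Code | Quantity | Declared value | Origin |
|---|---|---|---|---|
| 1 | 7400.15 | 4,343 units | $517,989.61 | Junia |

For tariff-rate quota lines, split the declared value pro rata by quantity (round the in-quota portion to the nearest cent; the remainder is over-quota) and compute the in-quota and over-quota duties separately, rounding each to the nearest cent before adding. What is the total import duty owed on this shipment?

$48,633.54

Line 1 (7400.15, Junia, 4,343 units, $517,989.61):
Code 7400.15 is under a tariff-rate quota (threshold 3,565 units). In-quota: 3,565 units at 5%; over-quota: 778 units at 29.5%.
Pro-rata value split: in-quota = $517,989.61 × 3,565/4,343 = $425,197.55; over-quota = $517,989.61 − $425,197.55 = $92,792.06.
In-quota duty = $425,197.55 × 5% = $21,259.88. Over-quota duty = $92,792.06 × 29.5% = $27,373.66.
Line duty = $21,259.88 + $27,373.66 = $48,633.54.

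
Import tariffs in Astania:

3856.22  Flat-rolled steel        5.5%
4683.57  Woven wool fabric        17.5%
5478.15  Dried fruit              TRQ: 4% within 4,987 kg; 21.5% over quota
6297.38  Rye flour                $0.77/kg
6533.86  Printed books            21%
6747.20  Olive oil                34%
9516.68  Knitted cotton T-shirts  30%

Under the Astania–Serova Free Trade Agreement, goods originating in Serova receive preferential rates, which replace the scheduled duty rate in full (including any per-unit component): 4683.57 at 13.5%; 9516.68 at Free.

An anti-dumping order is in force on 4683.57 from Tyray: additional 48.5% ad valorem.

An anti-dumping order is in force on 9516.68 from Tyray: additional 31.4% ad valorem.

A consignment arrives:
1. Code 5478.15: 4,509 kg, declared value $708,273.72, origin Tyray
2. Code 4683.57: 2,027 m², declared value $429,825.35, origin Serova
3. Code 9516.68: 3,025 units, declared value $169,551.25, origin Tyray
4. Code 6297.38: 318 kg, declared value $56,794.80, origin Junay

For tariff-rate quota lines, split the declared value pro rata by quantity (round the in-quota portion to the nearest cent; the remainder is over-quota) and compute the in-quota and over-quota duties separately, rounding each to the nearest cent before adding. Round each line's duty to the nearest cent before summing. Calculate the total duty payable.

Line 1 (5478.15, Tyray, 4,509 kg, $708,273.72):
Code 5478.15 is under a tariff-rate quota (threshold 4,987 kg). Quantity 4,509 kg is within the quota, so the in-quota rate 4% applies to the full value.
Duty = $708,273.72 × 4% = $28,330.95.
Line 2 (4683.57, Serova, 2,027 m², $429,825.35):
Base rate for 4683.57 is 17.5%.
Origin Serova qualifies under the Astania–Serova agreement and 4683.57 is covered: preferential rate 13.5% applies instead.
The additional-duty order on 4683.57 targets Tyray, not Serova; it does not apply.
Duty = $429,825.35 × 13.5% = $58,026.42.
Line 3 (9516.68, Tyray, 3,025 units, $169,551.25):
Base rate for 9516.68 is 30%.
9516.68 has an FTA preferential rate, but origin Tyray is not Serova; base rate stands.
Additional duty on 9516.68 from Tyray: +31.4%. Applied ad valorem rate: 30% + 31.4% = 61.4%.
Duty = $169,551.25 × 61.4% = $104,104.47.
Line 4 (6297.38, Junay, 318 kg, $56,794.80):
Base rate for 6297.38 is $0.77/kg.
Duty = 318 × $0.77 = $244.86.
Total = $28,330.95 + $58,026.42 + $104,104.47 + $244.86 = $190,706.70.

$190,706.70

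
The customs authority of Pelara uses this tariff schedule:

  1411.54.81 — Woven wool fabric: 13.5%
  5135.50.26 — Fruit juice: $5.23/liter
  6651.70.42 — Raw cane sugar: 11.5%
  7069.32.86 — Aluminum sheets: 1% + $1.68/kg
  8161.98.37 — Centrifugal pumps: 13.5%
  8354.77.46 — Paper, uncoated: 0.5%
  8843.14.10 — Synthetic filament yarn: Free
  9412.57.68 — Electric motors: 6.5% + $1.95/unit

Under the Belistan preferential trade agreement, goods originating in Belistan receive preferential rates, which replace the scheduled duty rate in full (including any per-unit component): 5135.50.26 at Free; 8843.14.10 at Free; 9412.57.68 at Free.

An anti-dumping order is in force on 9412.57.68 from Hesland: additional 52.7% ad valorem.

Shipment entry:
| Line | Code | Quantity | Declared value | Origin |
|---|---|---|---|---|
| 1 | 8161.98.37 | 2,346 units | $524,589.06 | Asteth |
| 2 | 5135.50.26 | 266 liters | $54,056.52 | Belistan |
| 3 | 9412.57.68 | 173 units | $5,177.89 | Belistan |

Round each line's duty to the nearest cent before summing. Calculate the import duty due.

$70,819.52

Line 1 (8161.98.37, Asteth, 2,346 units, $524,589.06):
Base rate for 8161.98.37 is 13.5%.
Duty = $524,589.06 × 13.5% = $70,819.52.
Line 2 (5135.50.26, Belistan, 266 liters, $54,056.52):
Base rate for 5135.50.26 is $5.23/liter.
Origin Belistan qualifies under the Pelara–Belistan agreement and 5135.50.26 is covered: preferential rate Free applies instead.
Duty = $54,056.52 × 0% = $0.00.
Line 3 (9412.57.68, Belistan, 173 units, $5,177.89):
Base rate for 9412.57.68 is 6.5% + $1.95/unit.
Origin Belistan qualifies under the Pelara–Belistan agreement and 9412.57.68 is covered: preferential rate Free applies instead.
The additional-duty order on 9412.57.68 targets Hesland, not Belistan; it does not apply.
Duty = $5,177.89 × 0% = $0.00.
Total = $70,819.52 + $0.00 + $0.00 = $70,819.52.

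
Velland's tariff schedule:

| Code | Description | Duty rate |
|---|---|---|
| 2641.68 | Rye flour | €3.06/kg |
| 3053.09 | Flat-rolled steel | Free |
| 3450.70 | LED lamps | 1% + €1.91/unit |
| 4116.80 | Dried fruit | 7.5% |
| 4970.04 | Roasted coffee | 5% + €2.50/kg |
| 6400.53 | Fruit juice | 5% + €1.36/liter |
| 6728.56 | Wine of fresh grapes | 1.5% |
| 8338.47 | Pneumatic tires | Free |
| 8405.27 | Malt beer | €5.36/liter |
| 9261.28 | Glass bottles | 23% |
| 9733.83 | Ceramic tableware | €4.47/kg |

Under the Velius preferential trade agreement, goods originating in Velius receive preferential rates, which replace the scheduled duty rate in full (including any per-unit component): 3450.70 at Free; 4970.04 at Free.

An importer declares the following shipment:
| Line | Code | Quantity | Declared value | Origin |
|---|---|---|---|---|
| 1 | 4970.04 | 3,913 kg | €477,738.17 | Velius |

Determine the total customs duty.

Line 1 (4970.04, Velius, 3,913 kg, €477,738.17):
Base rate for 4970.04 is 5% + €2.50/kg.
Origin Velius qualifies under the Velland–Velius agreement and 4970.04 is covered: preferential rate Free applies instead.
Duty = €477,738.17 × 0% = €0.00.

€0.00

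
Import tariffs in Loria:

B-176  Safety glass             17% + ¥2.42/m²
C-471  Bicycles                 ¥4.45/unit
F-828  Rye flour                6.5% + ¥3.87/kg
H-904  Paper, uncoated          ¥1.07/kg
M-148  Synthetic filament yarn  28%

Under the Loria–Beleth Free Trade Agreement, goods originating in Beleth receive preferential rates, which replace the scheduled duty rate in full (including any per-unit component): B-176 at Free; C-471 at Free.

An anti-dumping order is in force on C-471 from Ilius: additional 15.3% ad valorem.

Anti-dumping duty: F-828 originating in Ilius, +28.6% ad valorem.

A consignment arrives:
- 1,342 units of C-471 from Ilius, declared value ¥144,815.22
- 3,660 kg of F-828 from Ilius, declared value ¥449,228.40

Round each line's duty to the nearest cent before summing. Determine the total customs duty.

¥199,972.00

Line 1 (C-471, Ilius, 1,342 units, ¥144,815.22):
Base rate for C-471 is ¥4.45/unit.
C-471 has an FTA preferential rate, but origin Ilius is not Beleth; base rate stands.
Additional duty on C-471 from Ilius: +15.3% ad valorem. Applied ad valorem rate = 15.3%.
Duty = ¥144,815.22 × 15.3% + 1,342 × ¥4.45 = ¥28,128.63.
Line 2 (F-828, Ilius, 3,660 kg, ¥449,228.40):
Base rate for F-828 is 6.5% + ¥3.87/kg.
Additional duty on F-828 from Ilius: +28.6%. Applied ad valorem rate: 6.5% + 28.6% = 35.1%.
Duty = ¥449,228.40 × 35.1% + 3,660 × ¥3.87 = ¥171,843.37.
Total = ¥28,128.63 + ¥171,843.37 = ¥199,972.00.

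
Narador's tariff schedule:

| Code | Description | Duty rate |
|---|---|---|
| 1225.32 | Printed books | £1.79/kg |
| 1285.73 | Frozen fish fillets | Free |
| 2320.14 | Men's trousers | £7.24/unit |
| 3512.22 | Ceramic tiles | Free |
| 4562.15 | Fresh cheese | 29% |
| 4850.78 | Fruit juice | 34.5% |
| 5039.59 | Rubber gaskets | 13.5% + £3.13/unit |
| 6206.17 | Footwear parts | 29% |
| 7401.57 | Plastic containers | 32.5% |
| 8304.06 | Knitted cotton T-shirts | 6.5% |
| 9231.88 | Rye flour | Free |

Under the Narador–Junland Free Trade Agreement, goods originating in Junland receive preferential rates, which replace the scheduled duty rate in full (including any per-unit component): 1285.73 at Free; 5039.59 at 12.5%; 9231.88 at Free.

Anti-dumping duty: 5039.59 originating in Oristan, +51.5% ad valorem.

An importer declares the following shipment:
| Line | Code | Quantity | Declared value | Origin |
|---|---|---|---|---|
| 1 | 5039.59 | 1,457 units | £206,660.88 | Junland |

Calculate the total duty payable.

Line 1 (5039.59, Junland, 1,457 units, £206,660.88):
Base rate for 5039.59 is 13.5% + £3.13/unit.
Origin Junland qualifies under the Narador–Junland agreement and 5039.59 is covered: preferential rate 12.5% applies instead.
The additional-duty order on 5039.59 targets Oristan, not Junland; it does not apply.
Duty = £206,660.88 × 12.5% = £25,832.61.

£25,832.61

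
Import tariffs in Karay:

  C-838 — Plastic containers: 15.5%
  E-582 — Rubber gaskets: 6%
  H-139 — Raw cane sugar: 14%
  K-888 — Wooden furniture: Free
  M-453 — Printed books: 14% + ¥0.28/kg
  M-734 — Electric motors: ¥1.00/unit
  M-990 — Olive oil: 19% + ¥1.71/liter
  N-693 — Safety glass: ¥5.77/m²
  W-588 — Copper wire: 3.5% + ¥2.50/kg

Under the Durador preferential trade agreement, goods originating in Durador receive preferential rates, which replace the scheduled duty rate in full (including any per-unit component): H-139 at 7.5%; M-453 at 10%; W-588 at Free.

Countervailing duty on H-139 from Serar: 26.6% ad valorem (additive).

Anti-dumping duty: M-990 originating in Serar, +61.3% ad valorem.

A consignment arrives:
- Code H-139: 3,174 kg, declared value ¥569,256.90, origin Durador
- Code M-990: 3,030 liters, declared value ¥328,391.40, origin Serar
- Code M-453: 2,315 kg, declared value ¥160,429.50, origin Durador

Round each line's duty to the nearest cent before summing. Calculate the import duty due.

Line 1 (H-139, Durador, 3,174 kg, ¥569,256.90):
Base rate for H-139 is 14%.
Origin Durador qualifies under the Karay–Durador agreement and H-139 is covered: preferential rate 7.5% applies instead.
The additional-duty order on H-139 targets Serar, not Durador; it does not apply.
Duty = ¥569,256.90 × 7.5% = ¥42,694.27.
Line 2 (M-990, Serar, 3,030 liters, ¥328,391.40):
Base rate for M-990 is 19% + ¥1.71/liter.
Additional duty on M-990 from Serar: +61.3%. Applied ad valorem rate: 19% + 61.3% = 80.3%.
Duty = ¥328,391.40 × 80.3% + 3,030 × ¥1.71 = ¥268,879.59.
Line 3 (M-453, Durador, 2,315 kg, ¥160,429.50):
Base rate for M-453 is 14% + ¥0.28/kg.
Origin Durador qualifies under the Karay–Durador agreement and M-453 is covered: preferential rate 10% applies instead.
Duty = ¥160,429.50 × 10% = ¥16,042.95.
Total = ¥42,694.27 + ¥268,879.59 + ¥16,042.95 = ¥327,616.81.

¥327,616.81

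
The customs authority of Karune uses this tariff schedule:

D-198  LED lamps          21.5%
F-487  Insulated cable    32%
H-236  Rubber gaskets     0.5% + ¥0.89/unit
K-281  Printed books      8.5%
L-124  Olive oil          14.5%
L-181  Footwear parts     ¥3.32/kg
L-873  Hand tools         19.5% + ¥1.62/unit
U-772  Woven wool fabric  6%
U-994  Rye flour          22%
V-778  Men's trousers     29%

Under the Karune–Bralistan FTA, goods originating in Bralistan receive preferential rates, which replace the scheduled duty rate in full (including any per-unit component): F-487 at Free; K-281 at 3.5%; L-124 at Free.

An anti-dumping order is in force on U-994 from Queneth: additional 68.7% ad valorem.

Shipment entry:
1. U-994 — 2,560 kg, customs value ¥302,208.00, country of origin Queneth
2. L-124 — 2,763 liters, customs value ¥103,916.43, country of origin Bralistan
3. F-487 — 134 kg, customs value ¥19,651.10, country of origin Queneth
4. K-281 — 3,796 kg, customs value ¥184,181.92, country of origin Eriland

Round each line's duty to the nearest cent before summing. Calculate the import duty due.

Line 1 (U-994, Queneth, 2,560 kg, ¥302,208.00):
Base rate for U-994 is 22%.
Additional duty on U-994 from Queneth: +68.7%. Applied ad valorem rate: 22% + 68.7% = 90.7%.
Duty = ¥302,208.00 × 90.7% = ¥274,102.66.
Line 2 (L-124, Bralistan, 2,763 liters, ¥103,916.43):
Base rate for L-124 is 14.5%.
Origin Bralistan qualifies under the Karune–Bralistan agreement and L-124 is covered: preferential rate Free applies instead.
Duty = ¥103,916.43 × 0% = ¥0.00.
Line 3 (F-487, Queneth, 134 kg, ¥19,651.10):
Base rate for F-487 is 32%.
F-487 has an FTA preferential rate, but origin Queneth is not Bralistan; base rate stands.
Duty = ¥19,651.10 × 32% = ¥6,288.35.
Line 4 (K-281, Eriland, 3,796 kg, ¥184,181.92):
Base rate for K-281 is 8.5%.
K-281 has an FTA preferential rate, but origin Eriland is not Bralistan; base rate stands.
Duty = ¥184,181.92 × 8.5% = ¥15,655.46.
Total = ¥274,102.66 + ¥0.00 + ¥6,288.35 + ¥15,655.46 = ¥296,046.47.

¥296,046.47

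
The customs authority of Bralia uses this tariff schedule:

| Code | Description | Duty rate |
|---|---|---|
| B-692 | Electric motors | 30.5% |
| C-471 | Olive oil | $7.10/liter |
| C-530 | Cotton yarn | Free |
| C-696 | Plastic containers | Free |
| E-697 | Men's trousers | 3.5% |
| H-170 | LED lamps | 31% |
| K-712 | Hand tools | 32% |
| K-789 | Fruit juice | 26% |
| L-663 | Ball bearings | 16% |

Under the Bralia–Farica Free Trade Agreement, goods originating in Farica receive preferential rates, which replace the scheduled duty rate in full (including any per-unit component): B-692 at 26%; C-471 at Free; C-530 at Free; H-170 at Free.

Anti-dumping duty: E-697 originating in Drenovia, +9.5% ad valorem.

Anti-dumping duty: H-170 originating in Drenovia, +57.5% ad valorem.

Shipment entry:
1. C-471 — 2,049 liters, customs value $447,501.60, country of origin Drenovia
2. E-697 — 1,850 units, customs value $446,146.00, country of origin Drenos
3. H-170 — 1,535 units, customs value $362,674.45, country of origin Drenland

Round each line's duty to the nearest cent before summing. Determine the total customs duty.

$142,592.09

Line 1 (C-471, Drenovia, 2,049 liters, $447,501.60):
Base rate for C-471 is $7.10/liter.
C-471 has an FTA preferential rate, but origin Drenovia is not Farica; base rate stands.
Duty = 2,049 × $7.10 = $14,547.90.
Line 2 (E-697, Drenos, 1,850 units, $446,146.00):
Base rate for E-697 is 3.5%.
The additional-duty order on E-697 targets Drenovia, not Drenos; it does not apply.
Duty = $446,146.00 × 3.5% = $15,615.11.
Line 3 (H-170, Drenland, 1,535 units, $362,674.45):
Base rate for H-170 is 31%.
H-170 has an FTA preferential rate, but origin Drenland is not Farica; base rate stands.
The additional-duty order on H-170 targets Drenovia, not Drenland; it does not apply.
Duty = $362,674.45 × 31% = $112,429.08.
Total = $14,547.90 + $15,615.11 + $112,429.08 = $142,592.09.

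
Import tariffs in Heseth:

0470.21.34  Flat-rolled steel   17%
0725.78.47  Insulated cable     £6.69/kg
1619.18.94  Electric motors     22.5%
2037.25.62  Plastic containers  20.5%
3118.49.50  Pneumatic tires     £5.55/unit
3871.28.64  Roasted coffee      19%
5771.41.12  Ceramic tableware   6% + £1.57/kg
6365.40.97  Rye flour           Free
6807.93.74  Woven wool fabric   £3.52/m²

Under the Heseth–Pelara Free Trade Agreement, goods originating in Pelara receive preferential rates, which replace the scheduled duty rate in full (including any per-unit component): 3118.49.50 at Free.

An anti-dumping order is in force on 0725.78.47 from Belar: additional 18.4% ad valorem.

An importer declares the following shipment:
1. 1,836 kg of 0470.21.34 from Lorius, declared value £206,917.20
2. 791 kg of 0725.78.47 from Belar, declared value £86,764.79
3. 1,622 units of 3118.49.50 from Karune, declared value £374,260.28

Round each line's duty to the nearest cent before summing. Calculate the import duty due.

Line 1 (0470.21.34, Lorius, 1,836 kg, £206,917.20):
Base rate for 0470.21.34 is 17%.
Duty = £206,917.20 × 17% = £35,175.92.
Line 2 (0725.78.47, Belar, 791 kg, £86,764.79):
Base rate for 0725.78.47 is £6.69/kg.
Additional duty on 0725.78.47 from Belar: +18.4% ad valorem. Applied ad valorem rate = 18.4%.
Duty = £86,764.79 × 18.4% + 791 × £6.69 = £21,256.51.
Line 3 (3118.49.50, Karune, 1,622 units, £374,260.28):
Base rate for 3118.49.50 is £5.55/unit.
3118.49.50 has an FTA preferential rate, but origin Karune is not Pelara; base rate stands.
Duty = 1,622 × £5.55 = £9,002.10.
Total = £35,175.92 + £21,256.51 + £9,002.10 = £65,434.53.

£65,434.53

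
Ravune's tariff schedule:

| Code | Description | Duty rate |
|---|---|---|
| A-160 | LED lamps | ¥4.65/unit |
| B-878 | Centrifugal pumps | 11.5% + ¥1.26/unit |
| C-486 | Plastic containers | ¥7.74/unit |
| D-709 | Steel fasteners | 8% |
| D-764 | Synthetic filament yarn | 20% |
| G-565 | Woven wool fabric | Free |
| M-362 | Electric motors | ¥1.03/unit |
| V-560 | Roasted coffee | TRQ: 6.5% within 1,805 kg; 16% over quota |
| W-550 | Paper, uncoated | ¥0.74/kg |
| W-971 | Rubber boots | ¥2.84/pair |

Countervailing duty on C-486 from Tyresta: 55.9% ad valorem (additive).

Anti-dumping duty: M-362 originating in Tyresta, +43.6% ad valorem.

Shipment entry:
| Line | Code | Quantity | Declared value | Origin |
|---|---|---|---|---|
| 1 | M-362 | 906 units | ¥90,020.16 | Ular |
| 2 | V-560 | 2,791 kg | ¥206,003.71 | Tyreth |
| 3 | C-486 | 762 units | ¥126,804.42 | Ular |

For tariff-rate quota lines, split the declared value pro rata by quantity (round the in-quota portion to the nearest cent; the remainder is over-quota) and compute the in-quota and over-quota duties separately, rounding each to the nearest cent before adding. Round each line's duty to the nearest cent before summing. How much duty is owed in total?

¥27,135.09

Line 1 (M-362, Ular, 906 units, ¥90,020.16):
Base rate for M-362 is ¥1.03/unit.
The additional-duty order on M-362 targets Tyresta, not Ular; it does not apply.
Duty = 906 × ¥1.03 = ¥933.18.
Line 2 (V-560, Tyreth, 2,791 kg, ¥206,003.71):
Code V-560 is under a tariff-rate quota (threshold 1,805 kg). In-quota: 1,805 kg at 6.5%; over-quota: 986 kg at 16%.
Pro-rata value split: in-quota = ¥206,003.71 × 1,805/2,791 = ¥133,227.05; over-quota = ¥206,003.71 − ¥133,227.05 = ¥72,776.66.
In-quota duty = ¥133,227.05 × 6.5% = ¥8,659.76. Over-quota duty = ¥72,776.66 × 16% = ¥11,644.27.
Line duty = ¥8,659.76 + ¥11,644.27 = ¥20,304.03.
Line 3 (C-486, Ular, 762 units, ¥126,804.42):
Base rate for C-486 is ¥7.74/unit.
The additional-duty order on C-486 targets Tyresta, not Ular; it does not apply.
Duty = 762 × ¥7.74 = ¥5,897.88.
Total = ¥933.18 + ¥20,304.03 + ¥5,897.88 = ¥27,135.09.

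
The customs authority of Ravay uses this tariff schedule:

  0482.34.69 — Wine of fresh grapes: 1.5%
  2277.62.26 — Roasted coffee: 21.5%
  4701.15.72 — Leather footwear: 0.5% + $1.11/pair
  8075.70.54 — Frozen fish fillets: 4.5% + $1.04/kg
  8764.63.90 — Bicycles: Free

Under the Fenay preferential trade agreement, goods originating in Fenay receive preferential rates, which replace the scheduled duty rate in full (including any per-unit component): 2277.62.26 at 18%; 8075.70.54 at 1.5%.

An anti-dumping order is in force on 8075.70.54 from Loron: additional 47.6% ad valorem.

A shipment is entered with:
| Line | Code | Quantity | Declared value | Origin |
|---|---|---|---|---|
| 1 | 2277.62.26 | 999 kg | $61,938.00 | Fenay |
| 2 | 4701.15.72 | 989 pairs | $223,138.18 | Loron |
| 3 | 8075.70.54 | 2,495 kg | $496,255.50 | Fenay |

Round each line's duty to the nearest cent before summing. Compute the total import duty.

Line 1 (2277.62.26, Fenay, 999 kg, $61,938.00):
Base rate for 2277.62.26 is 21.5%.
Origin Fenay qualifies under the Ravay–Fenay agreement and 2277.62.26 is covered: preferential rate 18% applies instead.
Duty = $61,938.00 × 18% = $11,148.84.
Line 2 (4701.15.72, Loron, 989 pairs, $223,138.18):
Base rate for 4701.15.72 is 0.5% + $1.11/pair.
Duty = $223,138.18 × 0.5% + 989 × $1.11 = $2,213.48.
Line 3 (8075.70.54, Fenay, 2,495 kg, $496,255.50):
Base rate for 8075.70.54 is 4.5% + $1.04/kg.
Origin Fenay qualifies under the Ravay–Fenay agreement and 8075.70.54 is covered: preferential rate 1.5% applies instead.
The additional-duty order on 8075.70.54 targets Loron, not Fenay; it does not apply.
Duty = $496,255.50 × 1.5% = $7,443.83.
Total = $11,148.84 + $2,213.48 + $7,443.83 = $20,806.15.

$20,806.15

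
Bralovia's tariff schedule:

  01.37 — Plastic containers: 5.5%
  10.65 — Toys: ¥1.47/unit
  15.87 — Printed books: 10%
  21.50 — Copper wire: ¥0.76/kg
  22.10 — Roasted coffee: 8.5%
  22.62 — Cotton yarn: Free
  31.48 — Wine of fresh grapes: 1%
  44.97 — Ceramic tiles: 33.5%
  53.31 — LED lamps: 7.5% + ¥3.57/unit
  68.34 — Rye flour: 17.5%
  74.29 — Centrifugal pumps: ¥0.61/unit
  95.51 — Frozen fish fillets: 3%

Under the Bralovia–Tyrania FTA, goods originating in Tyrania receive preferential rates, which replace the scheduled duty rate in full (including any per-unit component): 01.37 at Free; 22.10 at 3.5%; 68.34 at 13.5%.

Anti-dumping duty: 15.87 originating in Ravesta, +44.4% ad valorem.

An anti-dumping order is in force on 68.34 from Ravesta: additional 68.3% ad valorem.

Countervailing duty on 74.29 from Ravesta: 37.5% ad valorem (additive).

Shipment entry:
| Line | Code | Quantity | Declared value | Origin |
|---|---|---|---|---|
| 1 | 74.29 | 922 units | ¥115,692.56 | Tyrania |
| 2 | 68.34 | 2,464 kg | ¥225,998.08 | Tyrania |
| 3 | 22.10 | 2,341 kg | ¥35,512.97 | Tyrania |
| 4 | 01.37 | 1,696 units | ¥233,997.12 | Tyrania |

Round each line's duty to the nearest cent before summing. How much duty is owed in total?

¥32,315.11

Line 1 (74.29, Tyrania, 922 units, ¥115,692.56):
Base rate for 74.29 is ¥0.61/unit.
Origin Tyrania is the FTA partner but 74.29 is not on the preference list; base rate stands.
The additional-duty order on 74.29 targets Ravesta, not Tyrania; it does not apply.
Duty = 922 × ¥0.61 = ¥562.42.
Line 2 (68.34, Tyrania, 2,464 kg, ¥225,998.08):
Base rate for 68.34 is 17.5%.
Origin Tyrania qualifies under the Bralovia–Tyrania agreement and 68.34 is covered: preferential rate 13.5% applies instead.
The additional-duty order on 68.34 targets Ravesta, not Tyrania; it does not apply.
Duty = ¥225,998.08 × 13.5% = ¥30,509.74.
Line 3 (22.10, Tyrania, 2,341 kg, ¥35,512.97):
Base rate for 22.10 is 8.5%.
Origin Tyrania qualifies under the Bralovia–Tyrania agreement and 22.10 is covered: preferential rate 3.5% applies instead.
Duty = ¥35,512.97 × 3.5% = ¥1,242.95.
Line 4 (01.37, Tyrania, 1,696 units, ¥233,997.12):
Base rate for 01.37 is 5.5%.
Origin Tyrania qualifies under the Bralovia–Tyrania agreement and 01.37 is covered: preferential rate Free applies instead.
Duty = ¥233,997.12 × 0% = ¥0.00.
Total = ¥562.42 + ¥30,509.74 + ¥1,242.95 + ¥0.00 = ¥32,315.11.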